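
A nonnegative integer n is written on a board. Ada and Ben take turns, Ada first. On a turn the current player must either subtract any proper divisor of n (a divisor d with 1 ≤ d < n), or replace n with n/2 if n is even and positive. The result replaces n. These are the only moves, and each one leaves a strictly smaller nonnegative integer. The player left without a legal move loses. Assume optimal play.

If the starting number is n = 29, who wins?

Ben wins.

Label each position W (a win for the player to move) or L (a loss). A position with no legal move is L; any other position is W exactly when some move reaches an L, and L when every move reaches a W.
n=0: no move → L
n=1: no move → L
n=2: can move to 1, which is L ⇒ W
n=3: the only move is to 2(W), a W ⇒ L
n=4: can move to 3, which is L ⇒ W
n=5: the only move is to 4(W), a W ⇒ L
n=6: can move to 3, which is L ⇒ W
n=7: the only move is to 6(W), a W ⇒ L
n=8: can move to 7, which is L ⇒ W
n=9: moves to 6(W), 8(W); every one is W ⇒ L
n=10: can move to 5, which is L ⇒ W
n=11: the only move is to 10(W), a W ⇒ L
n=12: can move to 9, which is L ⇒ W
n=13: the only move is to 12(W), a W ⇒ L
n=14: can move to 7, which is L ⇒ W
n=15: moves to 10(W), 12(W), 14(W); every one is W ⇒ L
n=16: can move to 15, which is L ⇒ W
n=17: the only move is to 16(W), a W ⇒ L
n=18: can move to 9, which is L ⇒ W
n=19: the only move is to 18(W), a W ⇒ L
n=20: can move to 15, which is L ⇒ W
n=21: moves to 14(W), 18(W), 20(W); every one is W ⇒ L
n=22: can move to 11, which is L ⇒ W
n=23: the only move is to 22(W), a W ⇒ L
n=24: can move to 21, which is L ⇒ W
n=25: moves to 20(W), 24(W); every one is W ⇒ L
n=26: can move to 13, which is L ⇒ W
n=27: moves to 18(W), 24(W), 26(W); every one is W ⇒ L
n=28: can move to 21, which is L ⇒ W
n=29: the only move is to 28(W), a W ⇒ L
The starting position 29 is L: whatever Ada does, the opponent receives a W position.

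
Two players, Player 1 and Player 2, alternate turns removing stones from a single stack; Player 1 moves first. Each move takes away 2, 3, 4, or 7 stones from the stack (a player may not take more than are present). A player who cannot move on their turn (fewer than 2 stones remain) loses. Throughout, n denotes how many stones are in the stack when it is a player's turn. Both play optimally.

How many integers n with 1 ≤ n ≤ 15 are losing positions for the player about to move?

4

Build the W/L table. Terminal = L. A non-terminal position is W if it has a move to some L; otherwise it is L.
n=0: no move → L
n=1: no move → L
n=2: W (go to 0, an L position)
n=3: W (go to 1, an L position)
n=4: W (go to 1, an L position)
n=5: W (go to 1, an L position)
n=6: L (options 4(W), 3(W), 2(W) are all W)
n=7: W (go to 0, an L position)
n=8: W (go to 6, an L position)
n=9: W (go to 6, an L position)
n=10: W (go to 6, an L position)
n=11: L (options 9(W), 8(W), 7(W), 4(W) are all W)
n=12: L (options 10(W), 9(W), 8(W), 5(W) are all W)
n=13: W (go to 11, an L position)
n=14: W (go to 12, an L position)
n=15: W (go to 12, an L position)
L entries with 1 ≤ n ≤ 15 (n=0 is outside the asked range and is not counted): n = 1, 6, 11, 12; that makes 4.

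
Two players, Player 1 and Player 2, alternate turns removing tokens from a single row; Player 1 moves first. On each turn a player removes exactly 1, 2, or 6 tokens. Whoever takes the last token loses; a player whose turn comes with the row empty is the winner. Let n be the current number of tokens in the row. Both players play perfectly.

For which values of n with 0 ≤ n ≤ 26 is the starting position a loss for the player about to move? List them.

Use the standard recursion: the mover wins at a terminal position; elsewhere, the mover wins exactly when some move hands the opponent an L position.
n=0: no move; the opponent has just taken the last token and therefore loses → W
n=1: only reaches 0(W), which is W → L
n=2: reaches L-position 1 → W
n=3: reaches L-position 1 → W
n=4: only reaches 3(W), 2(W), all W → L
n=5: reaches L-position 4 → W
n=6: reaches L-position 4 → W
n=7: reaches L-position 1 → W
n=8: only reaches 7(W), 6(W), 2(W), all W → L
n=9: reaches L-position 8 → W
n=10: reaches L-position 8 → W
n=11: only reaches 10(W), 9(W), 5(W), all W → L
n=12: reaches L-position 11 → W
n=13: reaches L-position 11 → W
n=14: reaches L-position 8 → W
n=15: only reaches 14(W), 13(W), 9(W), all W → L
n=16: reaches L-position 15 → W
n=17: reaches L-position 15 → W
n=18: only reaches 17(W), 16(W), 12(W), all W → L
n=19: reaches L-position 18 → W
n=20: reaches L-position 18 → W
n=21: reaches L-position 15 → W
n=22: only reaches 21(W), 20(W), 16(W), all W → L
n=23: reaches L-position 22 → W
n=24: reaches L-position 22 → W
n=25: only reaches 24(W), 23(W), 19(W), all W → L
n=26: reaches L-position 25 → W
Reading off the rows marked L gives the requested list; there are 8 such values of n.

1, 4, 8, 11, 15, 18, 22, 25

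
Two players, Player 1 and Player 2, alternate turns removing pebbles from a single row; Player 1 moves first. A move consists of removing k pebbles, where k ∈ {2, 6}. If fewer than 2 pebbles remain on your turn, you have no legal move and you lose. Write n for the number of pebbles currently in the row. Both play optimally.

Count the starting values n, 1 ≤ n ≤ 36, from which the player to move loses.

18

Work bottom-up. With no move the player to move loses. Otherwise the position is W if at least one move leads to an L position for the opponent, and L if every move leads to a W.
n=0: no move → L
n=1: no move → L
n=2: →0(L), so W
n=3: →1(L), so W
n=4: →2(W) only, which is W, so L
n=5: →3(W) only, which is W, so L
n=6: →4(L), so W
n=7: →5(L), so W
n=8: →6(W), 2(W) — all W, so L
n=9: →7(W), 3(W) — all W, so L
n=10: →8(L), so W
n=11: →9(L), so W
n=12: →10(W), 6(W) — all W, so L
n=13: →11(W), 7(W) — all W, so L
n=14: →12(L), so W
n=15: →13(L), so W
n=16: →14(W), 10(W) — all W, so L
n=17: →15(W), 11(W) — all W, so L
n=18: →16(L), so W
n=19: →17(L), so W
n=20: →18(W), 14(W) — all W, so L
n=21: →19(W), 15(W) — all W, so L
n=22: →20(L), so W
n=23: →21(L), so W
n=24: →22(W), 18(W) — all W, so L
n=25: →23(W), 19(W) — all W, so L
n=26: →24(L), so W
n=27: →25(L), so W
n=28: →26(W), 22(W) — all W, so L
n=29: →27(W), 23(W) — all W, so L
n=30: →28(L), so W
n=31: →29(L), so W
n=32: →30(W), 26(W) — all W, so L
n=33: →31(W), 27(W) — all W, so L
n=34: →32(L), so W
n=35: →33(L), so W
n=36: →34(W), 30(W) — all W, so L
L entries with 1 ≤ n ≤ 36 (n=0 is outside the asked range and is not counted): n = 1, 4, 5, 8, 9, 12, 13, 16, 17, 20, 21, 24, 25, 28, 29, 32, 33, 36; that makes 18.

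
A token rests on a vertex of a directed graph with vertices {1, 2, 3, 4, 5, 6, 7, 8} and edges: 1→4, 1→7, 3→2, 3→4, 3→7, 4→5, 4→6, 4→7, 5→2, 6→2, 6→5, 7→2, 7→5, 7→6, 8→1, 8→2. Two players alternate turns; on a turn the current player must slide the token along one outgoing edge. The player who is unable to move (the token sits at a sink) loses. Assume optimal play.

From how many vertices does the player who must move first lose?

2

Work bottom-up. With no move the player to move loses. Otherwise the position is W if at least one move leads to an L position for the opponent, and L if every move leads to a W.
Every edge goes from a vertex to one that appears earlier in the order 2, 5, 6, 7, 4, 3, 1, 8, so processing vertices in that order labels each vertex after all of its successors.
2: no outgoing edge → L
5: →2(L), so W
6: →2(L), so W
7: →2(L), so W
4: →7(W), 6(W), 5(W) — all W, so L
3: →4(L), so W
1: →4(L), so W
8: →2(L), so W
The L vertices are 2, 4; that is 2 in all.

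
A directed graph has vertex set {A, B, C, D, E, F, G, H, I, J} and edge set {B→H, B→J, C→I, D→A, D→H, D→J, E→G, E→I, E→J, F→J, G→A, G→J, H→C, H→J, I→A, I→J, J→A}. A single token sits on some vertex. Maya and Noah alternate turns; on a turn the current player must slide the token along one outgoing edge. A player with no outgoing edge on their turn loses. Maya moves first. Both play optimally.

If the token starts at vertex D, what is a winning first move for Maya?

Move to A.

Build the W/L table. Terminal = L. A non-terminal position is W if it has a move to some L; otherwise it is L.
Every edge goes from a vertex to one that appears earlier in the order A, J, I, G, C, E, H, D, B, F, so processing vertices in that order labels each vertex after all of its successors.
A: no outgoing edge → L
J: can move to A, which is L ⇒ W
I: can move to A, which is L ⇒ W
G: can move to A, which is L ⇒ W
C: the only move is to I(W), a W ⇒ L
E: moves to G(W), I(W), J(W); every one is W ⇒ L
H: can move to C, which is L ⇒ W
D: can move to A, which is L ⇒ W
B: moves to H(W), J(W); every one is W ⇒ L
F: the only move is to J(W), a W ⇒ L
From D, the L positions reachable in one move are: A.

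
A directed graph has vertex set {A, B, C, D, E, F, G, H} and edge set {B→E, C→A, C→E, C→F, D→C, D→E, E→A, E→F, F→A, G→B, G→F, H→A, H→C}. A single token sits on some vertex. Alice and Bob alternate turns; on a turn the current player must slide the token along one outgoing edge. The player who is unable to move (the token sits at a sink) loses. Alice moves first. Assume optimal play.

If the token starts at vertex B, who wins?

Bob wins.

Classify positions by backward induction: terminal positions (no move available) are L. From any other position, the mover wins iff some move reaches an L.
Every edge goes from a vertex to one that appears earlier in the order A, F, E, C, H, B, G, D, so processing vertices in that order labels each vertex after all of its successors.
A: no outgoing edge → L
F: W (go to A, an L position)
E: W (go to A, an L position)
C: W (go to A, an L position)
H: W (go to A, an L position)
B: L (sole option E(W) is W)
G: W (go to B, an L position)
D: L (options C(W), E(W) are all W)
The starting position B is L: whatever Alice does, the opponent receives a W position.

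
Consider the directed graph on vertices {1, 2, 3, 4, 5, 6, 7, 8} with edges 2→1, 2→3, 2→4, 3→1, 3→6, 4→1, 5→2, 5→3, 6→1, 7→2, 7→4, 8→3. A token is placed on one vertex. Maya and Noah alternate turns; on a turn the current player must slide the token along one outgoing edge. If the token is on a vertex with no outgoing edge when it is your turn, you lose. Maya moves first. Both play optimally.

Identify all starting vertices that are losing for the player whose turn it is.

1, 5, 7, 8

Positions with no move are L. A position that does have a move is losing for the player to move precisely when every available move leads to a winning position for the opponent. Fill in the labels:
Every edge goes from a vertex to one that appears earlier in the order 1, 6, 4, 3, 2, 7, 5, 8, so processing vertices in that order labels each vertex after all of its successors.
1: no outgoing edge → L
6: reaches L-position 1 → W
4: reaches L-position 1 → W
3: reaches L-position 1 → W
2: reaches L-position 1 → W
7: only reaches 2(W), 4(W), all W → L
5: only reaches 2(W), 3(W), all W → L
8: only reaches 3(W), which is W → L
The losing starting vertices are exactly the entries labelled L in this table (4 of them).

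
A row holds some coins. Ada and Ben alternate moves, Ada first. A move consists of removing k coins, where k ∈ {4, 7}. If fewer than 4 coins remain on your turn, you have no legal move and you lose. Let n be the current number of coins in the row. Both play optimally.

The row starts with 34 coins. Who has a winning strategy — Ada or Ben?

Ben wins.

Classify positions by backward induction: terminal positions (no move available) are L. From any other position, the mover wins iff some move reaches an L.
n=0: no move → L
n=1: no move → L
n=2: no move → L
n=3: no move → L
n=4: can move to 0, which is L ⇒ W
n=5: can move to 1, which is L ⇒ W
n=6: can move to 2, which is L ⇒ W
n=7: can move to 3, which is L ⇒ W
n=8: can move to 1, which is L ⇒ W
n=9: can move to 2, which is L ⇒ W
n=10: can move to 3, which is L ⇒ W
n=11: moves to 7(W), 4(W); every one is W ⇒ L
n=12: moves to 8(W), 5(W); every one is W ⇒ L
n=13: moves to 9(W), 6(W); every one is W ⇒ L
n=14: moves to 10(W), 7(W); every one is W ⇒ L
n=15: can move to 11, which is L ⇒ W
n=16: can move to 12, which is L ⇒ W
n=17: can move to 13, which is L ⇒ W
n=18: can move to 14, which is L ⇒ W
n=19: can move to 12, which is L ⇒ W
n=20: can move to 13, which is L ⇒ W
n=21: can move to 14, which is L ⇒ W
n=22: moves to 18(W), 15(W); every one is W ⇒ L
n=23: moves to 19(W), 16(W); every one is W ⇒ L
n=24: moves to 20(W), 17(W); every one is W ⇒ L
n=25: moves to 21(W), 18(W); every one is W ⇒ L
n=26: can move to 22, which is L ⇒ W
n=27: can move to 23, which is L ⇒ W
n=28: can move to 24, which is L ⇒ W
n=29: can move to 25, which is L ⇒ W
n=30: can move to 23, which is L ⇒ W
n=31: can move to 24, which is L ⇒ W
n=32: can move to 25, which is L ⇒ W
n=33: moves to 29(W), 26(W); every one is W ⇒ L
n=34: moves to 30(W), 27(W); every one is W ⇒ L
Every move from 34 reaches a W position, so the mover loses.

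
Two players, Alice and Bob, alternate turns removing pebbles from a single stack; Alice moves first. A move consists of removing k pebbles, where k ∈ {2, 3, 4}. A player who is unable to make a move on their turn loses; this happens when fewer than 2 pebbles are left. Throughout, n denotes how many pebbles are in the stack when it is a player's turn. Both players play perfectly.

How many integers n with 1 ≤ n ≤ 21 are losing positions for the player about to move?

7

Build the W/L table. Terminal = L. A non-terminal position is W if it has a move to some L; otherwise it is L.
n=0: no move → L
n=1: no move → L
n=2: reaches L-position 0 → W
n=3: reaches L-position 1 → W
n=4: reaches L-position 1 → W
n=5: reaches L-position 1 → W
n=6: only reaches 4(W), 3(W), 2(W), all W → L
n=7: only reaches 5(W), 4(W), 3(W), all W → L
n=8: reaches L-position 6 → W
n=9: reaches L-position 7 → W
n=10: reaches L-position 7 → W
n=11: reaches L-position 7 → W
n=12: only reaches 10(W), 9(W), 8(W), all W → L
n=13: only reaches 11(W), 10(W), 9(W), all W → L
n=14: reaches L-position 12 → W
n=15: reaches L-position 13 → W
n=16: reaches L-position 13 → W
n=17: reaches L-position 13 → W
n=18: only reaches 16(W), 15(W), 14(W), all W → L
n=19: only reaches 17(W), 16(W), 15(W), all W → L
n=20: reaches L-position 18 → W
n=21: reaches L-position 19 → W
L entries with 1 ≤ n ≤ 21 (n=0 is outside the asked range and is not counted): n = 1, 6, 7, 12, 13, 18, 19; that makes 7.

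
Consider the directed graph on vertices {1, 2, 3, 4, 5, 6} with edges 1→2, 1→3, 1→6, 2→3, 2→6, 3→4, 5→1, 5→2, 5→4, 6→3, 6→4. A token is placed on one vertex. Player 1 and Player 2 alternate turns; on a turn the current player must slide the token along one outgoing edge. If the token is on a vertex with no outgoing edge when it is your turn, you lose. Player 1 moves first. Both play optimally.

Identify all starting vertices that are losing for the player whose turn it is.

2, 4

Use the standard recursion: the mover loses at a terminal position; elsewhere, the mover wins exactly when some move hands the opponent an L position.
Every edge goes from a vertex to one that appears earlier in the order 4, 3, 6, 2, 1, 5, so processing vertices in that order labels each vertex after all of its successors.
4: no outgoing edge → L
3: can move to 4, which is L ⇒ W
6: can move to 4, which is L ⇒ W
2: moves to 6(W), 3(W); every one is W ⇒ L
1: can move to 2, which is L ⇒ W
5: can move to 2, which is L ⇒ W
The losing starting vertices are exactly the entries labelled L in this table (2 of them).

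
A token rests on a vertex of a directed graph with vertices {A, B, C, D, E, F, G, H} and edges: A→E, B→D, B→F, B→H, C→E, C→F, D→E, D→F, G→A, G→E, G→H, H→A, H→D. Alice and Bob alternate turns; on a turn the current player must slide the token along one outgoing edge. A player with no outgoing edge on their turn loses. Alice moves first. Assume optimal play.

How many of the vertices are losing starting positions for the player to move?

Classify positions by backward induction: terminal positions (no move available) are L. From any other position, the mover wins iff some move reaches an L.
Every edge goes from a vertex to one that appears earlier in the order F, E, D, A, H, C, G, B, so processing vertices in that order labels each vertex after all of its successors.
F: no outgoing edge → L
E: no outgoing edge → L
D: W (go to E, an L position)
A: W (go to E, an L position)
H: L (options A(W), D(W) are all W)
C: W (go to E, an L position)
G: W (go to H, an L position)
B: W (go to H, an L position)
The L vertices are E, F, H; that is 3 in all.

3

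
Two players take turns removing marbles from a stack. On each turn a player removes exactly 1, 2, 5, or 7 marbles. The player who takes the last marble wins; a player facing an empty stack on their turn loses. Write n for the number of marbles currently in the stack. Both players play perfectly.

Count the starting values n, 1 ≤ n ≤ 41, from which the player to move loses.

13

Build the W/L table. Terminal = L. A non-terminal position is W if it has a move to some L; otherwise it is L.
n=0: no move → L
n=1: can move to 0, which is L ⇒ W
n=2: can move to 0, which is L ⇒ W
n=3: moves to 2(W), 1(W); every one is W ⇒ L
n=4: can move to 3, which is L ⇒ W
n=5: can move to 3, which is L ⇒ W
n=6: moves to 5(W), 4(W), 1(W); every one is W ⇒ L
n=7: can move to 6, which is L ⇒ W
n=8: can move to 6, which is L ⇒ W
n=9: moves to 8(W), 7(W), 4(W), 2(W); every one is W ⇒ L
n=10: can move to 9, which is L ⇒ W
n=11: can move to 9, which is L ⇒ W
n=12: moves to 11(W), 10(W), 7(W), 5(W); every one is W ⇒ L
n=13: can move to 12, which is L ⇒ W
n=14: can move to 12, which is L ⇒ W
n=15: moves to 14(W), 13(W), 10(W), 8(W); every one is W ⇒ L
n=16: can move to 15, which is L ⇒ W
n=17: can move to 15, which is L ⇒ W
n=18: moves to 17(W), 16(W), 13(W), 11(W); every one is W ⇒ L
n=19: can move to 18, which is L ⇒ W
n=20: can move to 18, which is L ⇒ W
n=21: moves to 20(W), 19(W), 16(W), 14(W); every one is W ⇒ L
n=22: can move to 21, which is L ⇒ W
n=23: can move to 21, which is L ⇒ W
n=24: moves to 23(W), 22(W), 19(W), 17(W); every one is W ⇒ L
n=25: can move to 24, which is L ⇒ W
n=26: can move to 24, which is L ⇒ W
n=27: moves to 26(W), 25(W), 22(W), 20(W); every one is W ⇒ L
n=28: can move to 27, which is L ⇒ W
n=29: can move to 27, which is L ⇒ W
n=30: moves to 29(W), 28(W), 25(W), 23(W); every one is W ⇒ L
n=31: can move to 30, which is L ⇒ W
n=32: can move to 30, which is L ⇒ W
n=33: moves to 32(W), 31(W), 28(W), 26(W); every one is W ⇒ L
n=34: can move to 33, which is L ⇒ W
n=35: can move to 33, which is L ⇒ W
n=36: moves to 35(W), 34(W), 31(W), 29(W); every one is W ⇒ L
n=37: can move to 36, which is L ⇒ W
n=38: can move to 36, which is L ⇒ W
n=39: moves to 38(W), 37(W), 34(W), 32(W); every one is W ⇒ L
n=40: can move to 39, which is L ⇒ W
n=41: can move to 39, which is L ⇒ W
L entries with 1 ≤ n ≤ 41 (n=0 is outside the asked range and is not counted): n = 3, 6, 9, 12, 15, 18, 21, 24, 27, 30, 33, 36, 39; that makes 13.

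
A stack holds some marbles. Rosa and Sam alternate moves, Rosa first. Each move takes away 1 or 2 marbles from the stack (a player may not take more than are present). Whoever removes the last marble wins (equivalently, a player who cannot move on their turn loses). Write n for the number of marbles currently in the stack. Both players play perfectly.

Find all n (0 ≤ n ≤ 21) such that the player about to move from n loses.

Classify positions by backward induction: terminal positions (no move available) are L. From any other position, the mover wins iff some move reaches an L.
n=0: no move → L
n=1: W (go to 0, an L position)
n=2: W (go to 0, an L position)
n=3: L (options 2(W), 1(W) are all W)
n=4: W (go to 3, an L position)
n=5: W (go to 3, an L position)
n=6: L (options 5(W), 4(W) are all W)
n=7: W (go to 6, an L position)
n=8: W (go to 6, an L position)
n=9: L (options 8(W), 7(W) are all W)
n=10: W (go to 9, an L position)
n=11: W (go to 9, an L position)
n=12: L (options 11(W), 10(W) are all W)
n=13: W (go to 12, an L position)
n=14: W (go to 12, an L position)
n=15: L (options 14(W), 13(W) are all W)
n=16: W (go to 15, an L position)
n=17: W (go to 15, an L position)
n=18: L (options 17(W), 16(W) are all W)
n=19: W (go to 18, an L position)
n=20: W (go to 18, an L position)
n=21: L (options 20(W), 19(W) are all W)
The losing starting values of n are exactly the entries labelled L in this table (8 of them).

0, 3, 6, 9, 12, 15, 18, 21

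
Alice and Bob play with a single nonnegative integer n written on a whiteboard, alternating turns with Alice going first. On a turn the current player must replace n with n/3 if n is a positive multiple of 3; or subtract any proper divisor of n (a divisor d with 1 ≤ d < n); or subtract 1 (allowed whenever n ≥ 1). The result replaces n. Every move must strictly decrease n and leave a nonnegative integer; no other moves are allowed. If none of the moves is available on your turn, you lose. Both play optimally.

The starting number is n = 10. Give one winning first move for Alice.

Positions with no move are L. A position that does have a move is losing for the player to move precisely when every available move leads to a winning position for the opponent. Fill in the labels:
n=0: no move → L
n=1: can move to 0, which is L ⇒ W
n=2: the only move is to 1(W), a W ⇒ L
n=3: can move to 2, which is L ⇒ W
n=4: can move to 2, which is L ⇒ W
n=5: the only move is to 4(W), a W ⇒ L
n=6: can move to 2, which is L ⇒ W
n=7: the only move is to 6(W), a W ⇒ L
n=8: can move to 7, which is L ⇒ W
n=9: moves to 3(W), 6(W), 8(W); every one is W ⇒ L
n=10: can move to 5, which is L ⇒ W
From 10, the L positions reachable in one move are: 5, 9. Any move reaching one of these is winning.

Move to 5.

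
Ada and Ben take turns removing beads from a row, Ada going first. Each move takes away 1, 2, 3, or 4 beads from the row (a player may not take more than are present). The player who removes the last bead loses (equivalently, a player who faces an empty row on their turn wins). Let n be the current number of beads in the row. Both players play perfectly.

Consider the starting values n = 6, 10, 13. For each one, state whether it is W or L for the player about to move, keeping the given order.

Compute win/loss labels from the base case upward. A position with no move is W. Any other position is W if it can reach an L in one move, else L.
n=0: no move; the opponent has just taken the last bead and therefore loses → W
n=1: →0(W) only, which is W, so L
n=2: →1(L), so W
n=3: →1(L), so W
n=4: →1(L), so W
n=5: →1(L), so W
n=6: →5(W), 4(W), 3(W), 2(W) — all W, so L
n=7: →6(L), so W
n=8: →6(L), so W
n=9: →6(L), so W
n=10: →6(L), so W
n=11: →10(W), 9(W), 8(W), 7(W) — all W, so L
n=12: →11(L), so W
n=13: →11(L), so W

6: L, 10: W, 13: W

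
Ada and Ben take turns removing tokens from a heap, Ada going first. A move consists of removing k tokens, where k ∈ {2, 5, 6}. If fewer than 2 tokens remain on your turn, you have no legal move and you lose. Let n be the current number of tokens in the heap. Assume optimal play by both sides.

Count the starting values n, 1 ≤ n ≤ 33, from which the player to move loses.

12

Label each position W (a win for the player to move) or L (a loss). A position with no legal move is L; any other position is W exactly when some move reaches an L, and L when every move reaches a W.
n=0: no move → L
n=1: no move → L
n=2: W (go to 0, an L position)
n=3: W (go to 1, an L position)
n=4: L (sole option 2(W) is W)
n=5: W (go to 0, an L position)
n=6: W (go to 4, an L position)
n=7: W (go to 1, an L position)
n=8: L (options 6(W), 3(W), 2(W) are all W)
n=9: W (go to 4, an L position)
n=10: W (go to 8, an L position)
n=11: L (options 9(W), 6(W), 5(W) are all W)
n=12: L (options 10(W), 7(W), 6(W) are all W)
n=13: W (go to 11, an L position)
n=14: W (go to 12, an L position)
n=15: L (options 13(W), 10(W), 9(W) are all W)
n=16: W (go to 11, an L position)
n=17: W (go to 15, an L position)
n=18: W (go to 12, an L position)
n=19: L (options 17(W), 14(W), 13(W) are all W)
n=20: W (go to 15, an L position)
n=21: W (go to 19, an L position)
n=22: L (options 20(W), 17(W), 16(W) are all W)
n=23: L (options 21(W), 18(W), 17(W) are all W)
n=24: W (go to 22, an L position)
n=25: W (go to 23, an L position)
n=26: L (options 24(W), 21(W), 20(W) are all W)
n=27: W (go to 22, an L position)
n=28: W (go to 26, an L position)
n=29: W (go to 23, an L position)
n=30: L (options 28(W), 25(W), 24(W) are all W)
n=31: W (go to 26, an L position)
n=32: W (go to 30, an L position)
n=33: L (options 31(W), 28(W), 27(W) are all W)
L entries with 1 ≤ n ≤ 33 (n=0 is outside the asked range and is not counted): n = 1, 4, 8, 11, 12, 15, 19, 22, 23, 26, 30, 33; that makes 12.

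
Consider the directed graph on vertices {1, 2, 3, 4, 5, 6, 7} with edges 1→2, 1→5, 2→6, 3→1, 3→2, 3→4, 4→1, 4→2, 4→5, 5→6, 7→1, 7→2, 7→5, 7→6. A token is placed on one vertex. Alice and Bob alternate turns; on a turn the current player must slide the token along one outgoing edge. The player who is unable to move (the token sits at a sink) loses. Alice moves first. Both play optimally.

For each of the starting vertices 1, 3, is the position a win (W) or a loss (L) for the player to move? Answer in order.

1: L, 3: W

Label each position W (a win for the player to move) or L (a loss). A position with no legal move is L; any other position is W exactly when some move reaches an L, and L when every move reaches a W.
Every edge goes from a vertex to one that appears earlier in the order 6, 2, 5, 1, 4, 3, 7, so processing vertices in that order labels each vertex after all of its successors.
6: no outgoing edge → L
2: reaches L-position 6 → W
5: reaches L-position 6 → W
1: only reaches 5(W), 2(W), all W → L
4: reaches L-position 1 → W
3: reaches L-position 1 → W
7: reaches L-position 1 → W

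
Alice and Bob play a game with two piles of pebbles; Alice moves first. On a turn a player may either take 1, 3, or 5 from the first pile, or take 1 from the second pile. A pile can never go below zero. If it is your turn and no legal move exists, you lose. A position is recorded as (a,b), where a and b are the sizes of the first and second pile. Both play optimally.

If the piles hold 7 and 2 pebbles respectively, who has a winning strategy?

Work bottom-up. With no move the player to move loses. Otherwise the position is W if at least one move leads to an L position for the opponent, and L if every move leads to a W.
No move ever increases a pile, so every position that can arise here has a ≤ 7 and b ≤ 2; it is enough to label the cells with 0 ≤ a ≤ 7 and 0 ≤ b ≤ 2.
Every move lowers a or b (never raises either), so fill the grid row by row in increasing a, and left to right within a row: each cell's successors are then already labelled.
      b=0  b=1  b=2
a=0:    L    W    L
a=1:    W    L    W
a=2:    L    W    L
a=3:    W    L    W
a=4:    L    W    L
a=5:    W    L    W
a=6:    L    W    L
a=7:    W    L    W
Cells with no legal move (terminal, hence L): (0,0).
The remaining L cells, each justified by listing all of its moves:
(0,2): L (sole option (0,1)(W) is W)
(1,1): L (options (0,1)(W), (1,0)(W) are all W)
(2,0): L (sole option (1,0)(W) is W)
(2,2): L (options (1,2)(W), (2,1)(W) are all W)
(3,1): L (options (2,1)(W), (0,1)(W), (3,0)(W) are all W)
(4,0): L (options (3,0)(W), (1,0)(W) are all W)
(4,2): L (options (3,2)(W), (1,2)(W), (4,1)(W) are all W)
(5,1): L (options (4,1)(W), (2,1)(W), (0,1)(W), (5,0)(W) are all W)
(6,0): L (options (5,0)(W), (3,0)(W), (1,0)(W) are all W)
(6,2): L (options (5,2)(W), (3,2)(W), (1,2)(W), (6,1)(W) are all W)
(7,1): L (options (6,1)(W), (4,1)(W), (2,1)(W), (7,0)(W) are all W)
Every other cell has at least one move into one of the L cells above, so it is W.
The starting position (7,2) is W: Alice should move to (6,2), handing over an L position.

Alice wins.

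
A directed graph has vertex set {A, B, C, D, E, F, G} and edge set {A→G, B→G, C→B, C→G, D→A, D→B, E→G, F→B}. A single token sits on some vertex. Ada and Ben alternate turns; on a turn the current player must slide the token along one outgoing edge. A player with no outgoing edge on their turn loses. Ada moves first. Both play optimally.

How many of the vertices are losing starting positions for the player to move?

3

Use the standard recursion: the mover loses at a terminal position; elsewhere, the mover wins exactly when some move hands the opponent an L position.
Every edge goes from a vertex to one that appears earlier in the order G, B, F, C, A, D, E, so processing vertices in that order labels each vertex after all of its successors.
G: no outgoing edge → L
B: W (go to G, an L position)
F: L (sole option B(W) is W)
C: W (go to G, an L position)
A: W (go to G, an L position)
D: L (options A(W), B(W) are all W)
E: W (go to G, an L position)
The L vertices are D, F, G; that is 3 in all.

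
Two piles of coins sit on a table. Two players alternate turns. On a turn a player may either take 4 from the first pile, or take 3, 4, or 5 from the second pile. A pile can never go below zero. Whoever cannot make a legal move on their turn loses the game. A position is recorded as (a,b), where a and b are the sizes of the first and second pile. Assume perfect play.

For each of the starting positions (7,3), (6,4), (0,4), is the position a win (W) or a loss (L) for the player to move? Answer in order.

(7,3): L, (6,4): L, (0,4): W

Use the standard recursion: the mover loses at a terminal position; elsewhere, the mover wins exactly when some move hands the opponent an L position.
No move ever increases a pile, so every position that can arise here has a ≤ 7 and b ≤ 4; it is enough to label the cells with 0 ≤ a ≤ 7 and 0 ≤ b ≤ 4.
Every move lowers a or b (never raises either), so fill the grid row by row in increasing a, and left to right within a row: each cell's successors are then already labelled.
      b=0  b=1  b=2  b=3  b=4
a=0:    L    L    L    W    W
a=1:    L    L    L    W    W
a=2:    L    L    L    W    W
a=3:    L    L    L    W    W
a=4:    W    W    W    L    L
a=5:    W    W    W    L    L
a=6:    W    W    W    L    L
a=7:    W    W    W    L    L
Cells with no legal move (terminal, hence L): (0,0), (0,1), (0,2), (1,0), (1,1), (1,2), (2,0), (2,1), (2,2), (3,0), (3,1), (3,2).
The remaining L cells, each justified by listing all of its moves:
(4,3): →(0,3)(W), (4,0)(W) — all W, so L
(4,4): →(0,4)(W), (4,1)(W), (4,0)(W) — all W, so L
(5,3): →(1,3)(W), (5,0)(W) — all W, so L
(5,4): →(1,4)(W), (5,1)(W), (5,0)(W) — all W, so L
(6,3): →(2,3)(W), (6,0)(W) — all W, so L
(6,4): →(2,4)(W), (6,1)(W), (6,0)(W) — all W, so L
(7,3): →(3,3)(W), (7,0)(W) — all W, so L
(7,4): →(3,4)(W), (7,1)(W), (7,0)(W) — all W, so L
Every other cell has at least one move into one of the L cells above, so it is W.
(7,3): one of the L cells justified above, so L
(6,4): one of the L cells justified above, so L
(0,4): the move to (0,1) reaches an L cell, so W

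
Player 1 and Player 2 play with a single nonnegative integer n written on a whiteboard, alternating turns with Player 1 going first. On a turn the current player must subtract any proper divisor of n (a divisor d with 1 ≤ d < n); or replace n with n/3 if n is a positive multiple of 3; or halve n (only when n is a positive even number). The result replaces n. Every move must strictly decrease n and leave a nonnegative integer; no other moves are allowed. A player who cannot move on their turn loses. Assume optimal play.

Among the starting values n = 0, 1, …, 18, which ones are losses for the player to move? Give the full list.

Build the W/L table. Terminal = L. A non-terminal position is W if it has a move to some L; otherwise it is L.
n=0: no move → L
n=1: no move → L
n=2: W (go to 1, an L position)
n=3: W (go to 1, an L position)
n=4: L (options 2(W), 3(W) are all W)
n=5: W (go to 4, an L position)
n=6: W (go to 4, an L position)
n=7: L (sole option 6(W) is W)
n=8: W (go to 4, an L position)
n=9: L (options 3(W), 6(W), 8(W) are all W)
n=10: W (go to 9, an L position)
n=11: L (sole option 10(W) is W)
n=12: W (go to 4, an L position)
n=13: L (sole option 12(W) is W)
n=14: W (go to 7, an L position)
n=15: L (options 5(W), 10(W), 12(W), 14(W) are all W)
n=16: W (go to 15, an L position)
n=17: L (sole option 16(W) is W)
n=18: W (go to 9, an L position)
The losing starting values of n are exactly the entries labelled L in this table (9 of them).

0, 1, 4, 7, 9, 11, 13, 15, 17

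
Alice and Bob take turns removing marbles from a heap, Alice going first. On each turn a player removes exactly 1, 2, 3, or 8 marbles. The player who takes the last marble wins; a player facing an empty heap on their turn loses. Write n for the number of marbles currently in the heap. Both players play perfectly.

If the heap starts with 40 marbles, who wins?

Build the W/L table. Terminal = L. A non-terminal position is W if it has a move to some L; otherwise it is L.
n=0: no move → L
n=1: W (go to 0, an L position)
n=2: W (go to 0, an L position)
n=3: W (go to 0, an L position)
n=4: L (options 3(W), 2(W), 1(W) are all W)
n=5: W (go to 4, an L position)
n=6: W (go to 4, an L position)
n=7: W (go to 4, an L position)
n=8: W (go to 0, an L position)
n=9: L (options 8(W), 7(W), 6(W), 1(W) are all W)
n=10: W (go to 9, an L position)
n=11: W (go to 9, an L position)
n=12: W (go to 9, an L position)
n=13: L (options 12(W), 11(W), 10(W), 5(W) are all W)
n=14: W (go to 13, an L position)
n=15: W (go to 13, an L position)
n=16: W (go to 13, an L position)
n=17: W (go to 9, an L position)
n=18: L (options 17(W), 16(W), 15(W), 10(W) are all W)
n=19: W (go to 18, an L position)
n=20: W (go to 18, an L position)
n=21: W (go to 18, an L position)
n=22: L (options 21(W), 20(W), 19(W), 14(W) are all W)
n=23: W (go to 22, an L position)
n=24: W (go to 22, an L position)
n=25: W (go to 22, an L position)
n=26: W (go to 18, an L position)
n=27: L (options 26(W), 25(W), 24(W), 19(W) are all W)
n=28: W (go to 27, an L position)
n=29: W (go to 27, an L position)
n=30: W (go to 27, an L position)
n=31: L (options 30(W), 29(W), 28(W), 23(W) are all W)
n=32: W (go to 31, an L position)
n=33: W (go to 31, an L position)
n=34: W (go to 31, an L position)
n=35: W (go to 27, an L position)
n=36: L (options 35(W), 34(W), 33(W), 28(W) are all W)
n=37: W (go to 36, an L position)
n=38: W (go to 36, an L position)
n=39: W (go to 36, an L position)
n=40: L (options 39(W), 38(W), 37(W), 32(W) are all W)
Every move from 40 reaches a W position, so the mover loses.

Bob wins.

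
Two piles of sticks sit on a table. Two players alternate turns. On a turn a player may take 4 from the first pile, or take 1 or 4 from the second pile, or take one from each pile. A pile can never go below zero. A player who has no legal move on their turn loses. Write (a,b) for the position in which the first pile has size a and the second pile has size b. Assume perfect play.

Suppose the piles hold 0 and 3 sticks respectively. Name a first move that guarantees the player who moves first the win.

Build the W/L table. Terminal = L. A non-terminal position is W if it has a move to some L; otherwise it is L.
No move ever increases a pile, so every position that can arise here has a ≤ 0 and b ≤ 3; it is enough to label the cells with 0 ≤ a ≤ 0 and 0 ≤ b ≤ 3.
Every move lowers a or b (never raises either), so fill the grid row by row in increasing a, and left to right within a row: each cell's successors are then already labelled.
      b=0  b=1  b=2  b=3
a=0:    L    W    L    W
Cells with no legal move (terminal, hence L): (0,0).
The remaining L cells, each justified by listing all of its moves:
(0,2): the only move is to (0,1)(W), a W ⇒ L
Every other cell has at least one move into one of the L cells above, so it is W.
From (0,3), the L positions reachable in one move are: (0,2).

Move to (0,2).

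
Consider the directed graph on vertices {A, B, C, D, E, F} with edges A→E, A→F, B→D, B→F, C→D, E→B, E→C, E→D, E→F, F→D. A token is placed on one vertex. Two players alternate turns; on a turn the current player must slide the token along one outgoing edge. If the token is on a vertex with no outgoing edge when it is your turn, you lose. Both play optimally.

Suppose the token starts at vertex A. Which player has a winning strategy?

Use the standard recursion: the mover loses at a terminal position; elsewhere, the mover wins exactly when some move hands the opponent an L position.
Every edge goes from a vertex to one that appears earlier in the order D, F, B, C, E, A, so processing vertices in that order labels each vertex after all of its successors.
D: no outgoing edge → L
F: can move to D, which is L ⇒ W
B: can move to D, which is L ⇒ W
C: can move to D, which is L ⇒ W
E: can move to D, which is L ⇒ W
A: moves to E(W), F(W); every one is W ⇒ L
Every move from A reaches a W position, so the mover loses.

The second player wins.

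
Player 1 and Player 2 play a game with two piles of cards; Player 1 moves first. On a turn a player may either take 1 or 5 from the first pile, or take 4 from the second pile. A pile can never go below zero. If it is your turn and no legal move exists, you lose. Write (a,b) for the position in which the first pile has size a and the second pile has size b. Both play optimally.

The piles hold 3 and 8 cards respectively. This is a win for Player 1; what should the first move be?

Classify positions by backward induction: terminal positions (no move available) are L. From any other position, the mover wins iff some move reaches an L.
No move ever increases a pile, so every position that can arise here has a ≤ 3 and b ≤ 8; it is enough to label the cells with 0 ≤ a ≤ 3 and 0 ≤ b ≤ 8.
Every move lowers a or b (never raises either), so fill the grid row by row in increasing a, and left to right within a row: each cell's successors are then already labelled.
      b=0  b=1  b=2  b=3  b=4  b=5  b=6  b=7  b=8
a=0:    L    L    L    L    W    W    W    W    L
a=1:    W    W    W    W    L    L    L    L    W
a=2:    L    L    L    L    W    W    W    W    L
a=3:    W    W    W    W    L    L    L    L    W
Cells with no legal move (terminal, hence L): (0,0), (0,1), (0,2), (0,3).
The remaining L cells, each justified by listing all of its moves:
(0,8): the only move is to (0,4)(W), a W ⇒ L
(1,4): moves to (0,4)(W), (1,0)(W); every one is W ⇒ L
(1,5): moves to (0,5)(W), (1,1)(W); every one is W ⇒ L
(1,6): moves to (0,6)(W), (1,2)(W); every one is W ⇒ L
(1,7): moves to (0,7)(W), (1,3)(W); every one is W ⇒ L
(2,0): the only move is to (1,0)(W), a W ⇒ L
(2,1): the only move is to (1,1)(W), a W ⇒ L
(2,2): the only move is to (1,2)(W), a W ⇒ L
(2,3): the only move is to (1,3)(W), a W ⇒ L
(2,8): moves to (1,8)(W), (2,4)(W); every one is W ⇒ L
(3,4): moves to (2,4)(W), (3,0)(W); every one is W ⇒ L
(3,5): moves to (2,5)(W), (3,1)(W); every one is W ⇒ L
(3,6): moves to (2,6)(W), (3,2)(W); every one is W ⇒ L
(3,7): moves to (2,7)(W), (3,3)(W); every one is W ⇒ L
Every other cell has at least one move into one of the L cells above, so it is W.
From (3,8), the L positions reachable in one move are: (2,8), (3,4). Any move reaching one of these is winning.

Move to (2,8).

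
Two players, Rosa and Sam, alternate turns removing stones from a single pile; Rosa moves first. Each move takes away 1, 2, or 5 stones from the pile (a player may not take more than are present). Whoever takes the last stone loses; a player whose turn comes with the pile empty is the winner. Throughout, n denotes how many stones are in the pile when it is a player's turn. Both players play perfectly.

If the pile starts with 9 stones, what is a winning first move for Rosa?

Build the W/L table. Terminal = W. A non-terminal position is W if it has a move to some L; otherwise it is L.
n=0: no move; the opponent has just taken the last stone and therefore loses → W
n=1: only reaches 0(W), which is W → L
n=2: reaches L-position 1 → W
n=3: reaches L-position 1 → W
n=4: only reaches 3(W), 2(W), all W → L
n=5: reaches L-position 4 → W
n=6: reaches L-position 4 → W
n=7: only reaches 6(W), 5(W), 2(W), all W → L
n=8: reaches L-position 7 → W
n=9: reaches L-position 7 → W
From 9, the L positions reachable in one move are: 7, 4. Any move reaching one of these is winning.

Remove 2, leaving 7.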